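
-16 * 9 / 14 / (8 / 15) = -135 / 7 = -19.29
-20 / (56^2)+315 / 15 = 16459 / 784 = 20.99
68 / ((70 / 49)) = 47.60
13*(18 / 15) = 78 / 5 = 15.60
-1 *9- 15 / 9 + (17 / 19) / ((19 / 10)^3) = -4119272 / 390963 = -10.54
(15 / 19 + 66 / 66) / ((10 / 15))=51 / 19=2.68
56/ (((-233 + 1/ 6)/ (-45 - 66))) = 37296/ 1397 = 26.70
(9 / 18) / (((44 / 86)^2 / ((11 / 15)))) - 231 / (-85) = 92417 / 22440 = 4.12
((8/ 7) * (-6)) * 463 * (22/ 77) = -44448/ 49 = -907.10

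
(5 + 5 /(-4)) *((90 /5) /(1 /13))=1755 /2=877.50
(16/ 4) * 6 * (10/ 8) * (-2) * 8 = -480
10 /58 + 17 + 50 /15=1784 /87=20.51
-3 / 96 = -1 / 32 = -0.03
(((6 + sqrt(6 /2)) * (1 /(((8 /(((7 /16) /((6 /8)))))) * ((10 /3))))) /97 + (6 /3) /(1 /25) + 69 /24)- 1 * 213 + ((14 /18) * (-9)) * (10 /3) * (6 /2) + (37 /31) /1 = -110142849 /481120 + 7 * sqrt(3) /31040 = -228.93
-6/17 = -0.35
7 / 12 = 0.58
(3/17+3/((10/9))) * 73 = 35697/170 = 209.98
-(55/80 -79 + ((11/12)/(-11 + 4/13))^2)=54465617/695556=78.31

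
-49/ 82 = -0.60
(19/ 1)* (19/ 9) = 361/ 9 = 40.11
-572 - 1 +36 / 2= -555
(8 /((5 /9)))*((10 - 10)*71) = 0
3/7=0.43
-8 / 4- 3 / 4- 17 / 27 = -365 / 108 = -3.38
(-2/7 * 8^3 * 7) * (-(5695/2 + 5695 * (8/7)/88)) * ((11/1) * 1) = 230351360/7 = 32907337.14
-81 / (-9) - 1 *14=-5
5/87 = 0.06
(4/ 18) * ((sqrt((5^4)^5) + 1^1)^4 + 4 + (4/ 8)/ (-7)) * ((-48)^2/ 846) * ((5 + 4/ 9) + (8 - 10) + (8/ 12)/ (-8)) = 164339696625878818766981875089056/ 8883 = 18500472433398493613304270000.00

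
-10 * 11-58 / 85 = -9408 / 85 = -110.68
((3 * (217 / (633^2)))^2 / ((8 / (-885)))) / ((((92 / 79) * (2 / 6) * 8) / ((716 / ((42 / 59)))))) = -1655676854335 / 17506078902912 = -0.09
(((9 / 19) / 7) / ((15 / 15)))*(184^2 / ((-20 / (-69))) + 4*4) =5256864 / 665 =7905.06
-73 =-73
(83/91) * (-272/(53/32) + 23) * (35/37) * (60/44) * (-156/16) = 139782375/86284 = 1620.03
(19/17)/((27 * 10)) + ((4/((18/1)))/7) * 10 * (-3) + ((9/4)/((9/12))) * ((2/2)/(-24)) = -137933/128520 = -1.07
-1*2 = -2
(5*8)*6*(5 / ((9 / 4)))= 1600 / 3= 533.33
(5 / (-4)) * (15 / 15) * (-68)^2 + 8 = -5772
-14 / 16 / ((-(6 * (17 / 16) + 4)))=7 / 83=0.08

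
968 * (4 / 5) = 774.40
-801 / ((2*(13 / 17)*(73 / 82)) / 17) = -9491049 / 949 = -10001.11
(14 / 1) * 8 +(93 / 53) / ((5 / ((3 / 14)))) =415799 / 3710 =112.08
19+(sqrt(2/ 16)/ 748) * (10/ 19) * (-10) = 19 - 25 * sqrt(2)/ 14212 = 19.00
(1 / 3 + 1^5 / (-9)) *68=136 / 9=15.11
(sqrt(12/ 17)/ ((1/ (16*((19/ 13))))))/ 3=608*sqrt(51)/ 663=6.55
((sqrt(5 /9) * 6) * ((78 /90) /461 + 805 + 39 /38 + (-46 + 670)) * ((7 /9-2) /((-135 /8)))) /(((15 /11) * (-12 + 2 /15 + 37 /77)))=-28008281586824 * sqrt(5) /2099330624025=-29.83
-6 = -6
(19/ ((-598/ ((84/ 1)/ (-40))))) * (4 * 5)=399/ 299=1.33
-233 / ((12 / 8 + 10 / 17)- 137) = 7922 / 4587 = 1.73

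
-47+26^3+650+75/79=1436216/79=18179.95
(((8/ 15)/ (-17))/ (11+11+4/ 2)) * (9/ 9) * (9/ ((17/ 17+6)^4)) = -1/ 204085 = -0.00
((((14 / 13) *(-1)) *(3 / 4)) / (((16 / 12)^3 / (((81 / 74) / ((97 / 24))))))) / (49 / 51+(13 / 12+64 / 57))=-133509789 / 4581717400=-0.03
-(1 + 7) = -8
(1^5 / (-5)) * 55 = -11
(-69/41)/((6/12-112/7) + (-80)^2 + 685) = -46/193233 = -0.00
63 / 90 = 7 / 10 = 0.70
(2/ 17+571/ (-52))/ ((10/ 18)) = -86427/ 4420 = -19.55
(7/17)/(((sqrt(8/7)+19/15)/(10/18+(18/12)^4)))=3765895/593232- 141575 * sqrt(14)/98872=0.99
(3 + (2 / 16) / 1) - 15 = -11.88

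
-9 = -9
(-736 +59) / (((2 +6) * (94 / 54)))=-48.61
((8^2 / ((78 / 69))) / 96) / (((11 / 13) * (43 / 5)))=115 / 1419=0.08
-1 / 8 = -0.12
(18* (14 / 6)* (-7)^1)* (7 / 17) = -2058 / 17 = -121.06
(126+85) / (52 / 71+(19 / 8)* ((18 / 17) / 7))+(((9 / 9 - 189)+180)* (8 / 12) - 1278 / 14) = 74894179 / 774753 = 96.67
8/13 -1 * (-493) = 6417/13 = 493.62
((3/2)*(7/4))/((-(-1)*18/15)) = 35/16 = 2.19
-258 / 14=-129 / 7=-18.43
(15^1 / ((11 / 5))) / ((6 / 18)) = 225 / 11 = 20.45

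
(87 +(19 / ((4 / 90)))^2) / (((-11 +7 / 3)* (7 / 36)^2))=-355447278 / 637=-558002.01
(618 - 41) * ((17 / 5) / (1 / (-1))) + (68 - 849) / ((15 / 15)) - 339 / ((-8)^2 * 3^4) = -2742.87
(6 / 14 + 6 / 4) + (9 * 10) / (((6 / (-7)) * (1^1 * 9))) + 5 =-199 / 42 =-4.74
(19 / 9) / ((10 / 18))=19 / 5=3.80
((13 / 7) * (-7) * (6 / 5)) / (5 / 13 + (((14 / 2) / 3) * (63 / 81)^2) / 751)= -92523951 / 2292310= -40.36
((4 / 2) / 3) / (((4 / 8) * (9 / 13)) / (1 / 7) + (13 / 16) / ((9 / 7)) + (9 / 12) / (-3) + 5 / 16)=312 / 1459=0.21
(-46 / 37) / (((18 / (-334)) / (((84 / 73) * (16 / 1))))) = 3441536 / 8103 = 424.72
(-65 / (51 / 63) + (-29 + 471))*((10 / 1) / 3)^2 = 4018.95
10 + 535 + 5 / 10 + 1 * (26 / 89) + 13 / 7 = 682371 / 1246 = 547.65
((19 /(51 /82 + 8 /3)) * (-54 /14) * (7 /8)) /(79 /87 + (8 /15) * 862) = -9149355 /216142148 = -0.04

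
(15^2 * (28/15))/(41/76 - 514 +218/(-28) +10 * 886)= 0.05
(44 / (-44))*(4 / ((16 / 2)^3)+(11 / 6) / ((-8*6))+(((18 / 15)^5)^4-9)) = -3219787131595126477 / 109863281250000000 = -29.31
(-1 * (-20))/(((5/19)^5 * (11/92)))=911204432/6875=132538.83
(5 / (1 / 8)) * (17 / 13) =680 / 13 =52.31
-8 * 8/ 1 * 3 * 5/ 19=-960/ 19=-50.53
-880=-880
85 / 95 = 17 / 19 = 0.89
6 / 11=0.55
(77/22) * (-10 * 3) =-105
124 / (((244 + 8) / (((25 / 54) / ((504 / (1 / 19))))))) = 775 / 32577552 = 0.00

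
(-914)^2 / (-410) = -417698 / 205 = -2037.55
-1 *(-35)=35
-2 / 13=-0.15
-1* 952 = -952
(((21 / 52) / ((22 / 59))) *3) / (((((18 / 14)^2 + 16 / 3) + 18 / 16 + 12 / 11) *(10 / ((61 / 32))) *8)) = 33330339 / 3961684480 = 0.01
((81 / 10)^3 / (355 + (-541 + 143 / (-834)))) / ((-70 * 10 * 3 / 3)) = 221610897 / 54343450000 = 0.00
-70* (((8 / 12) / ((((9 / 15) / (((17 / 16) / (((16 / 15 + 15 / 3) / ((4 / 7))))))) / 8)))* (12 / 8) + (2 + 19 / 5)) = -45446 / 91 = -499.41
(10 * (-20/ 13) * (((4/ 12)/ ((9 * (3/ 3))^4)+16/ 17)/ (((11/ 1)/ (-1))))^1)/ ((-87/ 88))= -503912000/ 378445041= -1.33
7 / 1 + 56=63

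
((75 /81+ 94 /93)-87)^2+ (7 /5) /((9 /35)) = 5072969413 /700569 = 7241.21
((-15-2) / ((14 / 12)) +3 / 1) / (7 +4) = -1.05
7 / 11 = 0.64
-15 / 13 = -1.15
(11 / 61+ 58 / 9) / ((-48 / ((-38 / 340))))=69103 / 4479840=0.02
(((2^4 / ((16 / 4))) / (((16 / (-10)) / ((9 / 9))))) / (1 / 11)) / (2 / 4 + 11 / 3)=-33 / 5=-6.60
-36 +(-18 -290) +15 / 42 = -4811 / 14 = -343.64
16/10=8/5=1.60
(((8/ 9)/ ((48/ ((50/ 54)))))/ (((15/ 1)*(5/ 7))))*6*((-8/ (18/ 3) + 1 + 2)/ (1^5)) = 35/ 2187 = 0.02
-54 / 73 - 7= -565 / 73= -7.74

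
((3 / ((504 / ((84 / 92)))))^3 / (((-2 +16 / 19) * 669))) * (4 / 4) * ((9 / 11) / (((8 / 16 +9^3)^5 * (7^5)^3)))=-57 / 329739351457779277109779840513105058464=-0.00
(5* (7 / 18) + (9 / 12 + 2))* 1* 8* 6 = 676 / 3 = 225.33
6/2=3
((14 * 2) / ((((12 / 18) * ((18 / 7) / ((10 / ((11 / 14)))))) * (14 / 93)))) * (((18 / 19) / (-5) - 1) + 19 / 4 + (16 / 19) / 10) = 2103815 / 418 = 5033.05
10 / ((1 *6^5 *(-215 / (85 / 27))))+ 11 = 49653563 / 4513968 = 11.00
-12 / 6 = -2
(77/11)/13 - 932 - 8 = -12213/13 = -939.46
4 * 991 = 3964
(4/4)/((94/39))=39/94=0.41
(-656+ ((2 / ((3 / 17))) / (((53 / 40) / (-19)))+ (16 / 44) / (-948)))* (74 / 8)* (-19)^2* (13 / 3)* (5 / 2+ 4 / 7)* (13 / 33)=-10977620597650291 / 766020024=-14330722.77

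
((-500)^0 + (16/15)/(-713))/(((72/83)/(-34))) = -15068069/385020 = -39.14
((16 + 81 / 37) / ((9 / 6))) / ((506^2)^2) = 673 / 3638271047928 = 0.00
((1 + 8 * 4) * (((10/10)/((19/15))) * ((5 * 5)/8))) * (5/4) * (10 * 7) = 2165625/304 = 7123.77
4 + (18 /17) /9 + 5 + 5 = 240 /17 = 14.12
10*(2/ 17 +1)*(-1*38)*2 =-14440/ 17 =-849.41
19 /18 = 1.06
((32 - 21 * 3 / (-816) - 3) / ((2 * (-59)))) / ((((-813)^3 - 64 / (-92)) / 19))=3456233 / 396689206174240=0.00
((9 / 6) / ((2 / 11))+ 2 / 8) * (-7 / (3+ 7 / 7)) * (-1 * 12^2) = 2142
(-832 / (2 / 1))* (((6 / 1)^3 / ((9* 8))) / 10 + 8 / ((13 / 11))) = -14704 / 5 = -2940.80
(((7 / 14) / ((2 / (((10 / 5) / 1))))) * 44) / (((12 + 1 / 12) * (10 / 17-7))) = -0.28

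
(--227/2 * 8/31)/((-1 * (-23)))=908/713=1.27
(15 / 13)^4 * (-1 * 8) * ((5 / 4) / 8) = -2.22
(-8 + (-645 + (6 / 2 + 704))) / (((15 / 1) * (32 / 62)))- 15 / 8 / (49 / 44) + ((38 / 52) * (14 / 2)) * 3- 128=-107.36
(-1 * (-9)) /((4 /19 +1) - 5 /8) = 1368 /89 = 15.37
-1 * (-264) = 264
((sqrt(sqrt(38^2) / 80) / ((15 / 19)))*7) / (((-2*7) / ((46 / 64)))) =-437*sqrt(190) / 19200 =-0.31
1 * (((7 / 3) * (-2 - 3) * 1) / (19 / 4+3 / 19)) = -2660 / 1119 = -2.38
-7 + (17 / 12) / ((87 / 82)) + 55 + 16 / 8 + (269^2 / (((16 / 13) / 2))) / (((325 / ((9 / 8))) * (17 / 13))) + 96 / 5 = 2710431697 / 7099200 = 381.79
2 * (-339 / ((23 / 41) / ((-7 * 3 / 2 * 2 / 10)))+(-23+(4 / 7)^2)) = 14046541 / 5635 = 2492.73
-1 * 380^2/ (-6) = 72200/ 3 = 24066.67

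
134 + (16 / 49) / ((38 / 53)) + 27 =150315 / 931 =161.46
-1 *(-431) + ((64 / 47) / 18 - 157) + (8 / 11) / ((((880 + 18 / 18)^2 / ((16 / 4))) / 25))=989818281514 / 3611477133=274.08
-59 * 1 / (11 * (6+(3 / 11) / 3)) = -59 / 67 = -0.88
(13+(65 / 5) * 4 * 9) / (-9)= -481 / 9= -53.44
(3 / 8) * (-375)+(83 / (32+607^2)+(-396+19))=-1525879157 / 2947848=-517.62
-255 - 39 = -294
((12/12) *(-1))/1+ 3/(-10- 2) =-5/4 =-1.25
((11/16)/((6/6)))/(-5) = -11/80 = -0.14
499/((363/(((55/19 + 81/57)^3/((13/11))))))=275132632/2942511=93.50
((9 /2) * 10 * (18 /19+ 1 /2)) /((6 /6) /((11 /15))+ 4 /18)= 245025 /5966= 41.07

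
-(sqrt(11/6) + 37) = -37 -sqrt(66)/6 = -38.35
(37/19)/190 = 0.01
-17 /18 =-0.94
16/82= 0.20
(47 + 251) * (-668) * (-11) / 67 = 2189704 / 67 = 32682.15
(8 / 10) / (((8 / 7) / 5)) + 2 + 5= 21 / 2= 10.50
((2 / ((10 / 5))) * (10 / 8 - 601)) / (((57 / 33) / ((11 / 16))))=-290279 / 1216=-238.72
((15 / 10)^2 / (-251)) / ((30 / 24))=-9 / 1255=-0.01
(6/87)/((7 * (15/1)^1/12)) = 8/1015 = 0.01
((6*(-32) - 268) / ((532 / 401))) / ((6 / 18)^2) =-415035 / 133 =-3120.56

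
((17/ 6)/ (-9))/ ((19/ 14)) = -119/ 513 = -0.23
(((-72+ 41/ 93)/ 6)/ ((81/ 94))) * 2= -625570/ 22599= -27.68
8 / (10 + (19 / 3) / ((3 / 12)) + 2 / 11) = 66 / 293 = 0.23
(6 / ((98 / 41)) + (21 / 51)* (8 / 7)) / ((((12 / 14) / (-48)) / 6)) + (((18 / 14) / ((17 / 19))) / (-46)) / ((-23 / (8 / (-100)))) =-225172653 / 224825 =-1001.55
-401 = -401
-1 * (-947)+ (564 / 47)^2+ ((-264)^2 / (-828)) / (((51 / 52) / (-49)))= 6212671 / 1173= 5296.39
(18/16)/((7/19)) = 171/56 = 3.05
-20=-20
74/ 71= 1.04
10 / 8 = 5 / 4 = 1.25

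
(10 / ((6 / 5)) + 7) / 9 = 46 / 27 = 1.70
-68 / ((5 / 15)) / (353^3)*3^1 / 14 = -306 / 307908839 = -0.00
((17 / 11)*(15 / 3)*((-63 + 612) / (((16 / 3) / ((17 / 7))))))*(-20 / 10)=-2379915 / 616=-3863.50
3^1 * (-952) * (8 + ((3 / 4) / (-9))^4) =-19740791 / 864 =-22848.14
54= 54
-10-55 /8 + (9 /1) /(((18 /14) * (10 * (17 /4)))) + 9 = -5243 /680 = -7.71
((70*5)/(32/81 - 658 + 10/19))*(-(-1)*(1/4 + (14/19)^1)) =-1063125/2022488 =-0.53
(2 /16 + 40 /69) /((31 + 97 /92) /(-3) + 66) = 389 /30534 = 0.01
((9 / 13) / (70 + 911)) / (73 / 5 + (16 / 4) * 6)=5 / 273481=0.00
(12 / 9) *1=4 / 3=1.33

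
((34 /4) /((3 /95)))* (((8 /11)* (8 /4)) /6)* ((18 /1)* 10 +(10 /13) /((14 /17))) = 106363900 /9009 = 11806.40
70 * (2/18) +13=187/9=20.78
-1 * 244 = -244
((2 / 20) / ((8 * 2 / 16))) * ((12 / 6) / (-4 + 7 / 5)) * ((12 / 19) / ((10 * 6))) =-1 / 1235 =-0.00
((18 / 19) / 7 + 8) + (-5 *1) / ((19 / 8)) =802 / 133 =6.03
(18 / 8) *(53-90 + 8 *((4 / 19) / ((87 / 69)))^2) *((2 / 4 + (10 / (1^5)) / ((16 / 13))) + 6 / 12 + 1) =-8139667725 / 9715232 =-837.83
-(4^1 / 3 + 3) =-13 / 3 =-4.33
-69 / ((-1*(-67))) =-69 / 67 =-1.03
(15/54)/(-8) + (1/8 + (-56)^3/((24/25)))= -26342387/144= -182933.24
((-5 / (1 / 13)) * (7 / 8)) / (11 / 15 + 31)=-975 / 544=-1.79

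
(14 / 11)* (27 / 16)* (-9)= -1701 / 88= -19.33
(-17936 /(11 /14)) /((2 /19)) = -2385488 /11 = -216862.55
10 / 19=0.53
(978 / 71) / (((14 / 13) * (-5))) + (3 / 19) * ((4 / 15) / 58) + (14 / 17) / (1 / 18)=285518099 / 23276995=12.27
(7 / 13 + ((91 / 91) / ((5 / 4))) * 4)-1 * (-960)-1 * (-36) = 64983 / 65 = 999.74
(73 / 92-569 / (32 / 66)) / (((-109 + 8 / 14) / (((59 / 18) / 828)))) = 178242127 / 4162866048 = 0.04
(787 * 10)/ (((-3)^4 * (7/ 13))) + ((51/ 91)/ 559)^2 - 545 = -76411608368534/ 209600068041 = -364.56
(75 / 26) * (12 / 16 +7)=2325 / 104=22.36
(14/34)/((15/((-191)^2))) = 255367/255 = 1001.44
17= 17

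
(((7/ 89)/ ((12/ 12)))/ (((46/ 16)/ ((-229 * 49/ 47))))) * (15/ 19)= -9425640/ 1827971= -5.16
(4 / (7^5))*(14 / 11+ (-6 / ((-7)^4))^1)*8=1073536 / 443889677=0.00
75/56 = 1.34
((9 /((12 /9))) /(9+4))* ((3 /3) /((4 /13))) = 27 /16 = 1.69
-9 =-9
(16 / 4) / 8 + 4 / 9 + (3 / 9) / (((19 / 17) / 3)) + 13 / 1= 5075 / 342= 14.84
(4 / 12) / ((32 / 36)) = 0.38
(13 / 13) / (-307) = -1 / 307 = -0.00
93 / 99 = 31 / 33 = 0.94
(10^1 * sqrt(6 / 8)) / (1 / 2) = 10 * sqrt(3) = 17.32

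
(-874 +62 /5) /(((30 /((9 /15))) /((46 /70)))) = -11.32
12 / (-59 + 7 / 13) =-39 / 190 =-0.21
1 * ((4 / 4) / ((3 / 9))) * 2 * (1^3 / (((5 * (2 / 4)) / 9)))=108 / 5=21.60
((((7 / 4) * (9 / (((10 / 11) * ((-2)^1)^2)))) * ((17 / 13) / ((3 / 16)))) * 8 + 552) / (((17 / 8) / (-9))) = -3714336 / 1105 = -3361.39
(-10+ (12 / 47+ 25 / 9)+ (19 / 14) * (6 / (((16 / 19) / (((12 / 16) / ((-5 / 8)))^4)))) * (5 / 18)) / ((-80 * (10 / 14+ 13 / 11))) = 11376959 / 1235160000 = 0.01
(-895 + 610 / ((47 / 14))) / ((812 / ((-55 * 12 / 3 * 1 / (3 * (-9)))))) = -7.16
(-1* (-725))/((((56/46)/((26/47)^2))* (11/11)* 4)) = 2818075/61852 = 45.56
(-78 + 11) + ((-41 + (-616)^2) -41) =379307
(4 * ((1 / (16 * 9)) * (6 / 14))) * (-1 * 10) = -5 / 42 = -0.12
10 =10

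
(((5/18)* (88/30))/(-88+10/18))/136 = -11/160548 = -0.00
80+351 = 431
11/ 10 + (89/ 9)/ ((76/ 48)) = 4187/ 570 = 7.35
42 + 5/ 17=719/ 17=42.29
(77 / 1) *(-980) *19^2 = -27241060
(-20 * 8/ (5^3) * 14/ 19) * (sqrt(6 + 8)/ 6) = -224 * sqrt(14)/ 1425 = -0.59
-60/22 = -30/11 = -2.73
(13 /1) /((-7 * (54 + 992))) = -13 /7322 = -0.00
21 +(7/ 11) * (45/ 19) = 4704/ 209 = 22.51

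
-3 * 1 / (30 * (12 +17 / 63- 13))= 63 / 460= 0.14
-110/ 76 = -55/ 38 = -1.45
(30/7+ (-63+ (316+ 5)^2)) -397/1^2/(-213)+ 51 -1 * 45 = 153558313/1491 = 102990.15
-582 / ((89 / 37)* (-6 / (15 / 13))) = 53835 / 1157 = 46.53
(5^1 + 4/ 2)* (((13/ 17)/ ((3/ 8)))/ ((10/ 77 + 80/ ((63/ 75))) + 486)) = 7007/ 285379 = 0.02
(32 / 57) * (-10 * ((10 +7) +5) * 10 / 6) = -35200 / 171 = -205.85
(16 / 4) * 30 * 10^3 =120000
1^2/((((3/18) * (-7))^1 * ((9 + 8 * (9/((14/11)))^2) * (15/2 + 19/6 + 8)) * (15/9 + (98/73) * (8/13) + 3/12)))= -2847/69560345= -0.00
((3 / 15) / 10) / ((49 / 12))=6 / 1225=0.00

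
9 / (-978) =-3 / 326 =-0.01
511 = 511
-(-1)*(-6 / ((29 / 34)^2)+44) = 30068 / 841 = 35.75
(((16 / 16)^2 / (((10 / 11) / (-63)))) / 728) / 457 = -0.00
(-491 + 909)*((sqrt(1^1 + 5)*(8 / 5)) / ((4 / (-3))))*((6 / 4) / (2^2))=-1881*sqrt(6) / 10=-460.75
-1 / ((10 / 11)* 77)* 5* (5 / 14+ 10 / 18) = -115 / 1764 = -0.07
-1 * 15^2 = -225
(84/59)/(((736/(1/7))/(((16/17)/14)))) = 3/161483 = 0.00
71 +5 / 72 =5117 / 72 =71.07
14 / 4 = 7 / 2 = 3.50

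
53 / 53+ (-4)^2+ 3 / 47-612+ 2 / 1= -27868 / 47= -592.94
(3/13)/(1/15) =45/13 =3.46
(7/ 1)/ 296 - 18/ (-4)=1339/ 296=4.52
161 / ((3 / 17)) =2737 / 3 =912.33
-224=-224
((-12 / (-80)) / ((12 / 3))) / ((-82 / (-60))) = 9 / 328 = 0.03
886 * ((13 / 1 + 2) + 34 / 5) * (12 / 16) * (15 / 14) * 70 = 2172915 / 2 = 1086457.50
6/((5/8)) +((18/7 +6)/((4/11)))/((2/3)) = 3147/70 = 44.96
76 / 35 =2.17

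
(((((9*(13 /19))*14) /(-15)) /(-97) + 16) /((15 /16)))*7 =119.91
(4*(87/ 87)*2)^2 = 64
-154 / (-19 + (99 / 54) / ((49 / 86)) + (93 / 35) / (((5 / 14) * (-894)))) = 84326550 / 8646557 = 9.75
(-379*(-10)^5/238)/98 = 9475000/5831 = 1624.94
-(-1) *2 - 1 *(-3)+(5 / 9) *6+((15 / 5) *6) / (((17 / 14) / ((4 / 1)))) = 3449 / 51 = 67.63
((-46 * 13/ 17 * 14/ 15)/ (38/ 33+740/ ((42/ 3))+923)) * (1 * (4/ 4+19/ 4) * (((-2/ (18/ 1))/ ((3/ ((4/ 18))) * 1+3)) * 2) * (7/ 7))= 1347892/ 517956255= 0.00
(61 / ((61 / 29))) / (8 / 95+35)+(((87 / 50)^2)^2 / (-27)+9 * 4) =760071647281 / 20831250000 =36.49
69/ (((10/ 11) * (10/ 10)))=759/ 10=75.90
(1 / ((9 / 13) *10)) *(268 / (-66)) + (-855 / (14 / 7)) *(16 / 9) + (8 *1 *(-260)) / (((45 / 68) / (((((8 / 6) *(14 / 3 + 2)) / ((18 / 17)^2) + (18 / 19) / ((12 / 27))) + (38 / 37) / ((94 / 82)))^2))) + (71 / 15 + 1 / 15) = -108570698438792264858941 / 287188219740668895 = -378047.19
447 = 447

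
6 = 6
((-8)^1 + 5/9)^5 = -1350125107/59049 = -22864.49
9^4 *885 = 5806485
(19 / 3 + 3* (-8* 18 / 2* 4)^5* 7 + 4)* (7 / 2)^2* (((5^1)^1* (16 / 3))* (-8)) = 978631185200335520 / 9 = 108736798355592835.56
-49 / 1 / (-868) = 7 / 124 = 0.06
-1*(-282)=282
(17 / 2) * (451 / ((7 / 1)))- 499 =681 / 14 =48.64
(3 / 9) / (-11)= -1 / 33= -0.03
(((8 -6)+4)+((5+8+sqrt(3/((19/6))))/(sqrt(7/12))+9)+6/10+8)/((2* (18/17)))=17* sqrt(798)/798+221* sqrt(21)/126+1003/90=19.78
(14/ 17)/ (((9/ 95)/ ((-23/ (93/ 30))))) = -305900/ 4743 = -64.50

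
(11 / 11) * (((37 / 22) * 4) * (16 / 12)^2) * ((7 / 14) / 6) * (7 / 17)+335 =1693487 / 5049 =335.41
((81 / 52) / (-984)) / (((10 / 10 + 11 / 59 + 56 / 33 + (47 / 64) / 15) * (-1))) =525690 / 973781939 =0.00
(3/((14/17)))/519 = 17/2422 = 0.01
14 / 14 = 1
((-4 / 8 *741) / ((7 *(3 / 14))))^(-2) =1 / 61009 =0.00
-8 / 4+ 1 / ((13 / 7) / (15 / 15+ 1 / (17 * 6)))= -1931 / 1326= -1.46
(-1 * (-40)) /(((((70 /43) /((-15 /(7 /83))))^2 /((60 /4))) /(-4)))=-68783909400 /2401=-28648025.57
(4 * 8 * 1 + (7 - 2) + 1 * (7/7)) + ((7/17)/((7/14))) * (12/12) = 660/17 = 38.82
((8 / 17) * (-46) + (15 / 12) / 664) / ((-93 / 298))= 145621127 / 2099568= 69.36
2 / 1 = 2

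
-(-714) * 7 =4998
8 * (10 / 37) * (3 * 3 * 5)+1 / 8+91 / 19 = 574839 / 5624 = 102.21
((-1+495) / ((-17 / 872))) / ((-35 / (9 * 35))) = 3876912 / 17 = 228053.65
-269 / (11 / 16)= -4304 / 11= -391.27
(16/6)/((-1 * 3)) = -0.89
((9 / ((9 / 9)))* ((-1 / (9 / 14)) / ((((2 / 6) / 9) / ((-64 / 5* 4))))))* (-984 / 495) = -38472.61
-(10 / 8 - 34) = 131 / 4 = 32.75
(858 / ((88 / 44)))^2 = 184041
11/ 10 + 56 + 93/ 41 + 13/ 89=2171679/ 36490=59.51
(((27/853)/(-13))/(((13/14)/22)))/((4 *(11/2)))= -378/144157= -0.00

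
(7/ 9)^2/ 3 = 49/ 243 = 0.20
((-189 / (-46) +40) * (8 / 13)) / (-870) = -4058 / 130065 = -0.03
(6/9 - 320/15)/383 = -62/1149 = -0.05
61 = 61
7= 7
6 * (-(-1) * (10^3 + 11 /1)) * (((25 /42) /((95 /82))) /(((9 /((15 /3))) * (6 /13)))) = 4490525 /1197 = 3751.48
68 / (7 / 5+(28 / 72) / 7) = 6120 / 131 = 46.72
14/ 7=2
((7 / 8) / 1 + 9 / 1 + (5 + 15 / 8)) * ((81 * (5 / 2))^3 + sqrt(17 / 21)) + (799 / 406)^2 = 67 * sqrt(357) / 84 + 183413779522583 / 1318688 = 139088093.16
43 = 43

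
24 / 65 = 0.37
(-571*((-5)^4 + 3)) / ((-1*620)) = 578.37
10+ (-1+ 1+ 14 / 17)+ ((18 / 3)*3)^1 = 490 / 17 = 28.82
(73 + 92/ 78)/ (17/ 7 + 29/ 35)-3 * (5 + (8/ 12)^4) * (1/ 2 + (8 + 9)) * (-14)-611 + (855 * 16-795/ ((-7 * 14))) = 5529157994/ 326781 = 16920.07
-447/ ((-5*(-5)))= -447/ 25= -17.88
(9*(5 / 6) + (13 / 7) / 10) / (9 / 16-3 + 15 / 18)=-12912 / 2695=-4.79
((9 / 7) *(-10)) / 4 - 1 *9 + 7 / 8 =-635 / 56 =-11.34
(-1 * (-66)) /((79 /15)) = 990 /79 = 12.53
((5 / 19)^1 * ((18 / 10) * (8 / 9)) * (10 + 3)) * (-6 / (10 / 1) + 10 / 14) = 416 / 665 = 0.63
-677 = -677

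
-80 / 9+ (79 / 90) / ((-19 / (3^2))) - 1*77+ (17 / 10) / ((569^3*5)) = -67968432869119 / 787540538475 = -86.30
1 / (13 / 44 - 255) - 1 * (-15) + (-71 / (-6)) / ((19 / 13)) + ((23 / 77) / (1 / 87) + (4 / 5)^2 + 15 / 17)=302233728541 / 5972770650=50.60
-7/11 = -0.64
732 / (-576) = -61 / 48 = -1.27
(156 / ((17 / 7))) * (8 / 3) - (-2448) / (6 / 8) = 58400 / 17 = 3435.29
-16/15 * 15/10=-8/5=-1.60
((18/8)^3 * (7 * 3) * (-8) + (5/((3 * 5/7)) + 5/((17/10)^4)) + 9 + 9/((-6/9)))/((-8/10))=19195060295/8018016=2393.99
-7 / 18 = -0.39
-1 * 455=-455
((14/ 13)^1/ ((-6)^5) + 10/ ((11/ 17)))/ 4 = 8592403/ 2223936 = 3.86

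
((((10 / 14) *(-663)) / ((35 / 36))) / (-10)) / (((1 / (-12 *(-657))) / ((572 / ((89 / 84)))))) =645817670784 / 3115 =207325094.95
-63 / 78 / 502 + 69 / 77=898971 / 1005004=0.89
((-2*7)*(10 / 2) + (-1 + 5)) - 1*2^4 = -82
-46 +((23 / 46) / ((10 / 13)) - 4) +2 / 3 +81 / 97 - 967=-5906417 / 5820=-1014.85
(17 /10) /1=17 /10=1.70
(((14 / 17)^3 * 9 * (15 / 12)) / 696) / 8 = 0.00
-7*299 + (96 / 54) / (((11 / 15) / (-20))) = -70669 / 33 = -2141.48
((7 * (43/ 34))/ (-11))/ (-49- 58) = 301/ 40018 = 0.01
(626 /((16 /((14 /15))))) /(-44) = -2191 /2640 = -0.83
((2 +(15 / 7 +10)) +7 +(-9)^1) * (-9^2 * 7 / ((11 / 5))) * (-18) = 619650 / 11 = 56331.82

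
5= 5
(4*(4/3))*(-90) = -480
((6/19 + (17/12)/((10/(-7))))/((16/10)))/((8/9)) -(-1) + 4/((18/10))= 240505/87552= 2.75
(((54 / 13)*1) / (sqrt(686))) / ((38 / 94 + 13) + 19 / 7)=1269*sqrt(14) / 482573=0.01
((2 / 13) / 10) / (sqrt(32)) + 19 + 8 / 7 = sqrt(2) / 520 + 141 / 7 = 20.15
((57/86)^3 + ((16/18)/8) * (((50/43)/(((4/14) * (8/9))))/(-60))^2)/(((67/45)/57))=11.17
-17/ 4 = -4.25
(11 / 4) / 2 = 11 / 8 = 1.38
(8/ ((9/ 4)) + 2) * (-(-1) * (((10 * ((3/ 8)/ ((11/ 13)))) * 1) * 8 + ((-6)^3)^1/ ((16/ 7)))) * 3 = -10825/ 11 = -984.09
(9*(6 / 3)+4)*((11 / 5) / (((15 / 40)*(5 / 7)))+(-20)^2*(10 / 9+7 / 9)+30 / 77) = 16811.49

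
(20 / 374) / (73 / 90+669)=900 / 11272921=0.00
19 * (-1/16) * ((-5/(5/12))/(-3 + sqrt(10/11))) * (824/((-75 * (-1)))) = -129162/2225 -3914 * sqrt(110)/2225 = -76.50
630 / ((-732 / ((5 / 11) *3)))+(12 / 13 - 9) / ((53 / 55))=-8835225 / 924638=-9.56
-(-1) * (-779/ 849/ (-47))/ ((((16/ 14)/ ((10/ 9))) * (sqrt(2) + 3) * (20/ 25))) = 0.01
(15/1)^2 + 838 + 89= 1152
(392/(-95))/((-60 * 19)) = 98/27075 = 0.00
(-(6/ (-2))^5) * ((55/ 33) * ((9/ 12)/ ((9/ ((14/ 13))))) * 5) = 4725/ 26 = 181.73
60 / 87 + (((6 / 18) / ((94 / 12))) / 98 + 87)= 5856558 / 66787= 87.69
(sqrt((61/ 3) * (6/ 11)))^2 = 122/ 11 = 11.09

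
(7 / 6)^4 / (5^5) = 2401 / 4050000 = 0.00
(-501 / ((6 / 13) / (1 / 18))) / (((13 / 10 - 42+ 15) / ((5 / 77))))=54275 / 356202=0.15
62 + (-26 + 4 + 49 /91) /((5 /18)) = -992 /65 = -15.26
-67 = -67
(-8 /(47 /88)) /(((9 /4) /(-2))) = 5632 /423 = 13.31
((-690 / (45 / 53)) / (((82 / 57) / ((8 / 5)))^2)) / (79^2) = -42245664 / 262278025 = -0.16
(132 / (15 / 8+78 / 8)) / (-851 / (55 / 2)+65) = 19360 / 58063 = 0.33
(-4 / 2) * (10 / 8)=-5 / 2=-2.50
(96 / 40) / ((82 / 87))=522 / 205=2.55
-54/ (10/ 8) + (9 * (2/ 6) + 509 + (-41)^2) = 10749/ 5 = 2149.80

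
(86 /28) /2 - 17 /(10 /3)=-499 /140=-3.56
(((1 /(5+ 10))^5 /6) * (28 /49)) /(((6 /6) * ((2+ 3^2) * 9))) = 2 /1578740625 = 0.00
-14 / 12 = -7 / 6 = -1.17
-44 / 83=-0.53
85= 85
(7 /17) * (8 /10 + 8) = 308 /85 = 3.62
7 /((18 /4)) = 14 /9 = 1.56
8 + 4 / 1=12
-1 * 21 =-21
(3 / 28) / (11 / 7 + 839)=3 / 23536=0.00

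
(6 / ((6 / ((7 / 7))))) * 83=83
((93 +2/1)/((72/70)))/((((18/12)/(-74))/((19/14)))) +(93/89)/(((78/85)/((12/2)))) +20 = -384674795/62478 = -6156.96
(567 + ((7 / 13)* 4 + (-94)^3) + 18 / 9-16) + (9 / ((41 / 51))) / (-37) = -830029.15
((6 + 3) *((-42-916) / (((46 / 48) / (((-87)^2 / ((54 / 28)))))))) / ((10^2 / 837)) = -169936826472 / 575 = -295542306.91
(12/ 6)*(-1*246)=-492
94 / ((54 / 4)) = 188 / 27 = 6.96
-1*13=-13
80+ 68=148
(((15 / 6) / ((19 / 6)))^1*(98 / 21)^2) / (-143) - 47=-384077 / 8151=-47.12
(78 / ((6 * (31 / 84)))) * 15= 16380 / 31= 528.39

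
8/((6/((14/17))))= 56/51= 1.10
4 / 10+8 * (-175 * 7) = -48998 / 5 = -9799.60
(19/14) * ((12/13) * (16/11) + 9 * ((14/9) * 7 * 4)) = 534356/1001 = 533.82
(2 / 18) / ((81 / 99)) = 11 / 81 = 0.14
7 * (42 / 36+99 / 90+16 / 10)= 406 / 15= 27.07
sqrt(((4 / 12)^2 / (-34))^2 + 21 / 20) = sqrt(2457970) / 1530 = 1.02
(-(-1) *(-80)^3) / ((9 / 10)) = -5120000 / 9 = -568888.89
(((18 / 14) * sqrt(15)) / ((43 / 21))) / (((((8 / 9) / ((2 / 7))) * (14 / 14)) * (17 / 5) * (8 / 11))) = 13365 * sqrt(15) / 163744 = 0.32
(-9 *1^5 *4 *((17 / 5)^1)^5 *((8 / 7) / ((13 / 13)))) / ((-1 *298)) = 204459408 / 3259375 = 62.73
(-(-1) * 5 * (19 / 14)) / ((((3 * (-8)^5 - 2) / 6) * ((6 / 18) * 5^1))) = -9 / 36218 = -0.00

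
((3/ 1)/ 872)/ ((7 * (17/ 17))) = 3/ 6104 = 0.00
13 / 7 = 1.86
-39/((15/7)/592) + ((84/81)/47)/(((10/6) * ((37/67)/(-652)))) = -844373824/78255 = -10790.03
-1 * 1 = -1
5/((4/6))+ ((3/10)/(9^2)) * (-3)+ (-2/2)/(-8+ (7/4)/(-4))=1027/135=7.61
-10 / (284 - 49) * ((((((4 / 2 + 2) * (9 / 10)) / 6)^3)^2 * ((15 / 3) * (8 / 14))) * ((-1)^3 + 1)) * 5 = 0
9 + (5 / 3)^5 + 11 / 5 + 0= 29233 / 1215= 24.06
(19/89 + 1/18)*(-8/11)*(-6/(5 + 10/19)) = 65512/308385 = 0.21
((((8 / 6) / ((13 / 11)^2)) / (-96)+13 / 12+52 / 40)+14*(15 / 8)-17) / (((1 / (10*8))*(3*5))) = 1414334 / 22815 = 61.99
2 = 2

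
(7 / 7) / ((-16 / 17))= -17 / 16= -1.06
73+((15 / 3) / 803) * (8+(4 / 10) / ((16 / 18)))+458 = 1705741 / 3212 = 531.05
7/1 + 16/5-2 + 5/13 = 558/65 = 8.58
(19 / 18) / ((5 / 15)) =19 / 6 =3.17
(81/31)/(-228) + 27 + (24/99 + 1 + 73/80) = 45316921/1554960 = 29.14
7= 7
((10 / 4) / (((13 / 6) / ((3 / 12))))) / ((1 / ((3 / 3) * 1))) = 15 / 52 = 0.29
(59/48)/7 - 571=-191797/336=-570.82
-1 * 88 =-88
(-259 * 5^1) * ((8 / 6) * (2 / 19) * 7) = -72520 / 57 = -1272.28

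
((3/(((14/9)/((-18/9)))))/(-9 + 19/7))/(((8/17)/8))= 459/44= 10.43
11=11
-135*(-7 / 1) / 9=105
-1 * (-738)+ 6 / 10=738.60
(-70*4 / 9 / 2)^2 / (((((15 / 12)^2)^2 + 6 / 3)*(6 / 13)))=32614400 / 276291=118.04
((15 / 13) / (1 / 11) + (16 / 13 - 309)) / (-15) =3836 / 195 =19.67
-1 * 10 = -10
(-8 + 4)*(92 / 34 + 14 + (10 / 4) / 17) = -1146 / 17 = -67.41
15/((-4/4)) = -15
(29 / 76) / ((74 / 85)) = 2465 / 5624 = 0.44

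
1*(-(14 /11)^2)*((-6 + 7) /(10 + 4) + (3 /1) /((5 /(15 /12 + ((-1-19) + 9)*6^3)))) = 1396283 /605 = 2307.91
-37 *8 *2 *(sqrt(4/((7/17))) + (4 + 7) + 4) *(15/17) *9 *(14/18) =-932400/17 -17760 *sqrt(119)/17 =-66243.45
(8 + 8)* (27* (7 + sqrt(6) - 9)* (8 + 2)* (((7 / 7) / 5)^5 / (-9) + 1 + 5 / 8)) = -8774808 / 625 + 4387404* sqrt(6) / 625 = 3155.35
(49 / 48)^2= 2401 / 2304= 1.04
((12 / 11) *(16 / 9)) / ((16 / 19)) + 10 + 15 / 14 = 6179 / 462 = 13.37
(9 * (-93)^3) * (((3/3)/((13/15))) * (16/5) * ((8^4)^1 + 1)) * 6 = -657062156182.15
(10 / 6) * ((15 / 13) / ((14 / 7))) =25 / 26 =0.96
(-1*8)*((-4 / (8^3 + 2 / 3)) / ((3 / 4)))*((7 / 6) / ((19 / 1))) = 224 / 43833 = 0.01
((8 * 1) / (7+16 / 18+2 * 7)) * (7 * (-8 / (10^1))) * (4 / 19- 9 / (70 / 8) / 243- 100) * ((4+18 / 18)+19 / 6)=1404768064 / 842175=1668.02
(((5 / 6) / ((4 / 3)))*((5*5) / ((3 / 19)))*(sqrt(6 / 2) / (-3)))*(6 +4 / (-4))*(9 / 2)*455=-5403125*sqrt(3) / 16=-584905.44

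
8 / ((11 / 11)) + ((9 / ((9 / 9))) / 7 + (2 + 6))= 121 / 7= 17.29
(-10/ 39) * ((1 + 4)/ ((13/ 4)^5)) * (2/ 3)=-102400/ 43441281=-0.00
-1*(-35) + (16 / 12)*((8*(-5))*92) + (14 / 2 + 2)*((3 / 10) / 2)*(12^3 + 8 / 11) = -418751 / 165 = -2537.88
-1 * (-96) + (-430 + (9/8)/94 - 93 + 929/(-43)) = -14505693/32336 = -448.59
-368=-368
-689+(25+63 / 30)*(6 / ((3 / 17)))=1162 / 5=232.40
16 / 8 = 2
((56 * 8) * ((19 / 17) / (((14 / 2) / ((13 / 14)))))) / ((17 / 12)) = 94848 / 2023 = 46.88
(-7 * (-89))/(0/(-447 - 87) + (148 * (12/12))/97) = 60431/148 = 408.32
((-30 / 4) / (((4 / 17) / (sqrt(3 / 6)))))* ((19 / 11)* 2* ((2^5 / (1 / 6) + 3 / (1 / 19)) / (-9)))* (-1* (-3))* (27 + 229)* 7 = 90078240* sqrt(2) / 11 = 11580897.15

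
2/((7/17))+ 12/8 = 89/14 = 6.36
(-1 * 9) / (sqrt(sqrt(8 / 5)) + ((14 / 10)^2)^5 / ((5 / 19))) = -22646094002030009505564554427392578125 / 276576161490826139466842396542806803107 - 749765392066910862922668457031250 * sqrt(10) / 276576161490826139466842396542806803107 + 13642420526593923568725585937500 * 10^(1 / 4) / 276576161490826139466842396542806803107 + 41205894661099337140560150146484375 * 10^(3 / 4) / 276576161490826139466842396542806803107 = -0.08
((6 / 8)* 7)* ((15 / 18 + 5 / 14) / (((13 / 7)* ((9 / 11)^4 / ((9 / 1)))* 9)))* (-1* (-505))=1293898375 / 341172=3792.51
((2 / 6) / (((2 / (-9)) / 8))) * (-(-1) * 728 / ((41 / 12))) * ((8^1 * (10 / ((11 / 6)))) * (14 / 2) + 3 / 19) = -6695934336 / 8569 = -781413.74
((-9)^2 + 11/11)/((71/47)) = 3854/71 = 54.28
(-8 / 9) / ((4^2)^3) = -1 / 4608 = -0.00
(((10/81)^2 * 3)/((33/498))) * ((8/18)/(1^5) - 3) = -381800/216513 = -1.76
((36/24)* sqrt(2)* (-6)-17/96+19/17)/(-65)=-307/21216+9* sqrt(2)/65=0.18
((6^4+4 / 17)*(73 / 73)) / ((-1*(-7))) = 3148 / 17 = 185.18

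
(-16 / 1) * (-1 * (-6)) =-96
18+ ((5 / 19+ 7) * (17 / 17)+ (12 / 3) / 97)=25.30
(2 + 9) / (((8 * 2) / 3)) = 33 / 16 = 2.06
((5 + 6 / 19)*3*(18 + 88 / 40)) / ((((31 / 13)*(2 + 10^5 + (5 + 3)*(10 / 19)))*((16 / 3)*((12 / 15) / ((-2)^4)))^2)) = 17902755 / 942458528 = 0.02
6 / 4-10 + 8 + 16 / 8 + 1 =5 / 2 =2.50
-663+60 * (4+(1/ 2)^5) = -3369/ 8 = -421.12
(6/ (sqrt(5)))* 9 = 54* sqrt(5)/ 5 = 24.15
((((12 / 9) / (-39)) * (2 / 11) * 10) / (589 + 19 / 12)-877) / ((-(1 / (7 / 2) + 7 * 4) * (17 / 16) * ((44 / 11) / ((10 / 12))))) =93322725685 / 15350590827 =6.08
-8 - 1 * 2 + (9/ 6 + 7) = -3/ 2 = -1.50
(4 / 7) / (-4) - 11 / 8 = -85 / 56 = -1.52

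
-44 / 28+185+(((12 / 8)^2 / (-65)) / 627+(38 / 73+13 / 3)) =15684529981 / 83303220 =188.28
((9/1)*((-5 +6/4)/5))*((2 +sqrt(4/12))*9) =-567/5 - 189*sqrt(3)/10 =-146.14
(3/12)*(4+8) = 3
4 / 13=0.31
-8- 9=-17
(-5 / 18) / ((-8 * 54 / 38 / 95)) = 9025 / 3888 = 2.32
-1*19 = -19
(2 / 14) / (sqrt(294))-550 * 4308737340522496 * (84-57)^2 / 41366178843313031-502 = -1748354058461837912762 / 41366178843313031 + sqrt(6) / 294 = -42265.29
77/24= 3.21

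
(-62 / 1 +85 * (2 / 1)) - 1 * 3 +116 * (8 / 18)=1409 / 9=156.56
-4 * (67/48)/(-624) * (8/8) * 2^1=67/3744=0.02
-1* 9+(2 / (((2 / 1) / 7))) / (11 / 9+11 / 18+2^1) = -165 / 23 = -7.17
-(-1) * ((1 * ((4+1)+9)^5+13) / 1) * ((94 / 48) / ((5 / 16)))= 16852226 / 5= 3370445.20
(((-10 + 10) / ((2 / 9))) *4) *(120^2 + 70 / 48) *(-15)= 0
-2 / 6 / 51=-1 / 153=-0.01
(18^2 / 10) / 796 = 81 / 1990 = 0.04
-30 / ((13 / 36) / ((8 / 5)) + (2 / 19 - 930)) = 164160 / 5087149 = 0.03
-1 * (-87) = 87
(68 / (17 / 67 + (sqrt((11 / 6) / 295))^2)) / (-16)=-1008015 / 61654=-16.35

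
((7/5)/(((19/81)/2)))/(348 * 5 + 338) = 567/98705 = 0.01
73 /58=1.26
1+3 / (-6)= 0.50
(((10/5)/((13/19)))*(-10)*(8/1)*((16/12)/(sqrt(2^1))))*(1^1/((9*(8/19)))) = -14440*sqrt(2)/351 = -58.18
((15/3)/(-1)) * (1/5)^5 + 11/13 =6862/8125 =0.84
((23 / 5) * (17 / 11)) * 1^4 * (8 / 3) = 3128 / 165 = 18.96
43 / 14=3.07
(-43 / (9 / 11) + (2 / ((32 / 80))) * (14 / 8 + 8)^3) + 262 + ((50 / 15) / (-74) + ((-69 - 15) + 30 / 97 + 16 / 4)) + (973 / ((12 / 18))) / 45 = 49577527187 / 10336320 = 4796.44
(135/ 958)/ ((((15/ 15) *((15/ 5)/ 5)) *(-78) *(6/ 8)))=-0.00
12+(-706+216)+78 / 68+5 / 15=-48605 / 102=-476.52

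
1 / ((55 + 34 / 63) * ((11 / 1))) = 63 / 38489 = 0.00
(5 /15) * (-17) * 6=-34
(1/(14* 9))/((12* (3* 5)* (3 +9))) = 1/272160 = 0.00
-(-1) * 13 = 13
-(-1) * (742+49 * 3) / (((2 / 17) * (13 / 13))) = 15113 / 2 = 7556.50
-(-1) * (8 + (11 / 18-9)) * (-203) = 1421 / 18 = 78.94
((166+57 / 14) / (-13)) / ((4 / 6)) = -7143 / 364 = -19.62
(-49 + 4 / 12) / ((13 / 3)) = -146 / 13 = -11.23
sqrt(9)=3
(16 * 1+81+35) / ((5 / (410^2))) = 4437840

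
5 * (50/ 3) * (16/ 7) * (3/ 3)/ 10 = 400/ 21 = 19.05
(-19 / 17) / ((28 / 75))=-1425 / 476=-2.99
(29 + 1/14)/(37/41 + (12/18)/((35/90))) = 16687/1502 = 11.11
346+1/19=6575/19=346.05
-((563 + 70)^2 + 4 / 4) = -400690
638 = 638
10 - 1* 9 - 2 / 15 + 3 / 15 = 16 / 15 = 1.07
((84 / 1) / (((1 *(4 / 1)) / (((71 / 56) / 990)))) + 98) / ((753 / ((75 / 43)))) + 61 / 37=395497279 / 210852048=1.88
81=81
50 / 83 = 0.60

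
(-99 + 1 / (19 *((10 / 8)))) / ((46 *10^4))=-9401 / 43700000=-0.00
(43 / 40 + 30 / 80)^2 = 841 / 400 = 2.10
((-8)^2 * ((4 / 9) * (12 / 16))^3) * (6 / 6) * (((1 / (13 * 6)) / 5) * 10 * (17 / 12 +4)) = 0.33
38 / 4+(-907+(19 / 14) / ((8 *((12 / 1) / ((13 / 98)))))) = -118211273 / 131712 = -897.50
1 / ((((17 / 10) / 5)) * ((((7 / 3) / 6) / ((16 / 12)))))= 1200 / 119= 10.08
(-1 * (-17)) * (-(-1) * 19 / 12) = 323 / 12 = 26.92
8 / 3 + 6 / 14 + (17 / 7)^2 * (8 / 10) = 5743 / 735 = 7.81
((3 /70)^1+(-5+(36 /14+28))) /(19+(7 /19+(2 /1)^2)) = 34067 /31080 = 1.10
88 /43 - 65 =-2707 /43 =-62.95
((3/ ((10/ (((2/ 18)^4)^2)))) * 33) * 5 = 11/ 9565938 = 0.00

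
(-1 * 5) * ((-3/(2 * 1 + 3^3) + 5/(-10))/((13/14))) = 3.25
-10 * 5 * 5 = -250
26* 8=208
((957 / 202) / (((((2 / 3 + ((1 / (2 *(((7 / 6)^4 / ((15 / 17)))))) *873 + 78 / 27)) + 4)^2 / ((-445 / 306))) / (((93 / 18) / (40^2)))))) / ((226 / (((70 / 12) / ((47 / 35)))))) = -0.00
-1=-1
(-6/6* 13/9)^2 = 169/81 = 2.09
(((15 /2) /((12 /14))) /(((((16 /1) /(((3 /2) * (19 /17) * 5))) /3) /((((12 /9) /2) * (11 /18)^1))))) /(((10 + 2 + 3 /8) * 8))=3325 /58752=0.06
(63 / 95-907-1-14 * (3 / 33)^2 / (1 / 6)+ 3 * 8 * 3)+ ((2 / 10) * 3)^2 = -48030194 / 57475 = -835.67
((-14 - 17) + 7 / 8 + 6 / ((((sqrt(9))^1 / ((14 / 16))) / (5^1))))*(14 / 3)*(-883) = 352317 / 4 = 88079.25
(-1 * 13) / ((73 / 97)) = -1261 / 73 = -17.27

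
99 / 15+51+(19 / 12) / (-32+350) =1099103 / 19080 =57.60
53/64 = 0.83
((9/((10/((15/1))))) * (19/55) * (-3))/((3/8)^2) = -5472/55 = -99.49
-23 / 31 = -0.74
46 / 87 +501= 501.53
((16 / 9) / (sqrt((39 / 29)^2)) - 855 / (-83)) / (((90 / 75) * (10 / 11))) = 10.65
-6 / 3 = -2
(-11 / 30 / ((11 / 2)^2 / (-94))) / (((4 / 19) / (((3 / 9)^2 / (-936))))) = -893 / 1389960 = -0.00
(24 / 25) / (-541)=-24 / 13525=-0.00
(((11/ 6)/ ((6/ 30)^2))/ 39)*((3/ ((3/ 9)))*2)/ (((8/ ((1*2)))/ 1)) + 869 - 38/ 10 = 226327/ 260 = 870.49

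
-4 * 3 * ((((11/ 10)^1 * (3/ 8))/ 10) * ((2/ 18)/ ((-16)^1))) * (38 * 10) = 1.31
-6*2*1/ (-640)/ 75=1/ 4000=0.00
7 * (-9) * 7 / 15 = -147 / 5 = -29.40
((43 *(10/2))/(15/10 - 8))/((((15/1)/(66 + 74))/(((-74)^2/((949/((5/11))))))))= -329655200/407121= -809.72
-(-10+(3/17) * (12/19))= 3194/323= 9.89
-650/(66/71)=-23075/33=-699.24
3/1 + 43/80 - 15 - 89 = -100.46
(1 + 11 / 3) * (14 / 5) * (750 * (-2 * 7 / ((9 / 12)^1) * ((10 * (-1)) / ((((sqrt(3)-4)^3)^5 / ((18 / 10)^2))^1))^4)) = -7943003894547092050021335871363926498983715800595674059776 / 171609429318617234454903330086101690613426770774934165111157665910025-183435817467640376570008475797412349259327618721737359360 * sqrt(3) / 6864377172744689378196133203444067624537070830997366604446306636401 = -0.00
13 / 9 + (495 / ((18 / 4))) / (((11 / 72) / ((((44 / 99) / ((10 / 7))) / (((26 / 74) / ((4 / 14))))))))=21481 / 117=183.60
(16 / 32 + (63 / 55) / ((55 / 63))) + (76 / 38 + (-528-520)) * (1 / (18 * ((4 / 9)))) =-1560149 / 12100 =-128.94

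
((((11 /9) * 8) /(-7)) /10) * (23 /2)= -506 /315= -1.61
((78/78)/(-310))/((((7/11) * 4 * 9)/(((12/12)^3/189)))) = -11/14764680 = -0.00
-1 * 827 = -827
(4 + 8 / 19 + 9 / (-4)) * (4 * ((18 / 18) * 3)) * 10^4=4950000 / 19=260526.32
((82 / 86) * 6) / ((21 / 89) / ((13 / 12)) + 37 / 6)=41652 / 46483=0.90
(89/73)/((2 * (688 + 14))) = 89/102492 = 0.00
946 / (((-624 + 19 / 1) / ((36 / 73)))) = -3096 / 4015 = -0.77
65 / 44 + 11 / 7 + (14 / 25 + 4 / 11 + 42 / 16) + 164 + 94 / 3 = 9329197 / 46200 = 201.93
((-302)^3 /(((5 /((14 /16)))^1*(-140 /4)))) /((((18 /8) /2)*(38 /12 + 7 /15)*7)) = 4813.21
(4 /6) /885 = 2 /2655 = 0.00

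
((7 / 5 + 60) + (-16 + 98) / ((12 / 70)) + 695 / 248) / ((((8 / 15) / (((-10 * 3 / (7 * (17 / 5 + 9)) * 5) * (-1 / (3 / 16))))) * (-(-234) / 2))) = 36039875 / 449748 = 80.13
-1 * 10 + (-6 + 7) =-9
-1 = -1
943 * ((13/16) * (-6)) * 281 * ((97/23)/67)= -43583943/536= -81313.33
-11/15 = -0.73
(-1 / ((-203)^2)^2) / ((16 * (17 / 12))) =-3 / 115476354308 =-0.00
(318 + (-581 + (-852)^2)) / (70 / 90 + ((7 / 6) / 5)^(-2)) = 320007681 / 8443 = 37902.13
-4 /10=-2 /5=-0.40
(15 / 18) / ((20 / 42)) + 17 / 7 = 4.18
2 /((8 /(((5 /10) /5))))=1 /40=0.02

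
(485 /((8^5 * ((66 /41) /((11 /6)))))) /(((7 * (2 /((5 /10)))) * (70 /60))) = 19885 /38535168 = 0.00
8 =8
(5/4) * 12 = 15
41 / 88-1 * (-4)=393 / 88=4.47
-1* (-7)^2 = -49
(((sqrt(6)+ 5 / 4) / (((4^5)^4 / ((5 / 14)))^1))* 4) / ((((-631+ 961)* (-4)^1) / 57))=-19* sqrt(6) / 338649581355008-95 / 1354598325420032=-0.00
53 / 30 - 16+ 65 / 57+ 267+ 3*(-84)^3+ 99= -1013322683 / 570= -1777759.09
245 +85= 330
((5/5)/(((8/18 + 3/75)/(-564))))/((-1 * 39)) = 42300/1417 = 29.85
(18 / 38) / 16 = 9 / 304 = 0.03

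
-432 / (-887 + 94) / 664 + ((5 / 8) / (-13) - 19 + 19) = -24883 / 526552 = -0.05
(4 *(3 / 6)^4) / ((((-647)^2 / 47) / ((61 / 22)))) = 2867 / 36837592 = 0.00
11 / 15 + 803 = 12056 / 15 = 803.73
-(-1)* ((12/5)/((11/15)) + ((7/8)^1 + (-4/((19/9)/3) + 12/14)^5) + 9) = -9549343711124215/3662190038584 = -2607.55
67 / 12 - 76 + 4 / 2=-821 / 12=-68.42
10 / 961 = 0.01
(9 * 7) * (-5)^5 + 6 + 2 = -196867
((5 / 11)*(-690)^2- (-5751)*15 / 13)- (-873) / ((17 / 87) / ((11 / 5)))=2830581198 / 12155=232873.81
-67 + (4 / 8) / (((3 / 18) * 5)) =-332 / 5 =-66.40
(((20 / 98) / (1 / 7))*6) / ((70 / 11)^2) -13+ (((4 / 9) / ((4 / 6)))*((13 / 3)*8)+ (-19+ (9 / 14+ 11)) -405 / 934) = 18251104 / 7208145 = 2.53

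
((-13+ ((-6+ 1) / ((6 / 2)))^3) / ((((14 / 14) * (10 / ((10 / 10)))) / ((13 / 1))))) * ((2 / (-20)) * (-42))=-21658 / 225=-96.26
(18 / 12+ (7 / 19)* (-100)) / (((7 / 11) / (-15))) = 221595 / 266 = 833.06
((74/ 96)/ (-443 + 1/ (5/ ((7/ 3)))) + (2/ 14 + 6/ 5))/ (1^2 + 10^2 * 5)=1661767/ 620785760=0.00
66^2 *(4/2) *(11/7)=95832/7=13690.29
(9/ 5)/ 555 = 3/ 925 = 0.00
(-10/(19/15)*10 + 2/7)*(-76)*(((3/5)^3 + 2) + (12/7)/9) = 264353816/18375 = 14386.60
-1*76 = -76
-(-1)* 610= 610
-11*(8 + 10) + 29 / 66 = -13039 / 66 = -197.56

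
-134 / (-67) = 2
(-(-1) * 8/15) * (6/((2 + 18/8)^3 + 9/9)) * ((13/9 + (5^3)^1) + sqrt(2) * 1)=1024 * sqrt(2)/24885 + 1165312/223965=5.26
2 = 2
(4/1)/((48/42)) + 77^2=11865/2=5932.50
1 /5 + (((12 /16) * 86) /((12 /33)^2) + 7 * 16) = 95997 /160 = 599.98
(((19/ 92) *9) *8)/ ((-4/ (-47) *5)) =8037/ 230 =34.94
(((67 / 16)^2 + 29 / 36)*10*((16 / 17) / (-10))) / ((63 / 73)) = -3084761 / 154224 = -20.00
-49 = -49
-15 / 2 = -7.50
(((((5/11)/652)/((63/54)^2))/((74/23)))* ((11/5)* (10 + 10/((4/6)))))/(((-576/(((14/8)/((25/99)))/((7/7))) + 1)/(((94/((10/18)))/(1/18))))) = -0.32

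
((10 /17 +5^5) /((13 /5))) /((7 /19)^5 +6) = 657837601825 /3287021621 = 200.13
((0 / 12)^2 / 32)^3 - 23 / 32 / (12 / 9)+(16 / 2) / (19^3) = -472247 / 877952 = -0.54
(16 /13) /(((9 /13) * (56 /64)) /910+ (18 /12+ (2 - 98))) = -16640 /1277631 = -0.01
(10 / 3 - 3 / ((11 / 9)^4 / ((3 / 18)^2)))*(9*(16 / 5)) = 6948948 / 73205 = 94.92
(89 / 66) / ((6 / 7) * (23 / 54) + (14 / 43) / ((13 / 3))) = 1044771 / 341066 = 3.06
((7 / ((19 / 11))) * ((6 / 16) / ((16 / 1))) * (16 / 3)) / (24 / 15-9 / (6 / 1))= 385 / 76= 5.07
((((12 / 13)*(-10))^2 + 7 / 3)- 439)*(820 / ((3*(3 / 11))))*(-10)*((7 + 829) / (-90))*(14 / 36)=-4702883138800 / 369603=-12724147.64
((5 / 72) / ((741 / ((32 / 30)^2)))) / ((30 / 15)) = 16 / 300105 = 0.00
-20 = -20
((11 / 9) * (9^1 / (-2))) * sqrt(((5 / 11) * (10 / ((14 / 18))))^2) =-225 / 7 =-32.14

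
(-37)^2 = 1369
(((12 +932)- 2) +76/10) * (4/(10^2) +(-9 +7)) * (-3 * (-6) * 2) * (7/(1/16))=-938052864/125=-7504422.91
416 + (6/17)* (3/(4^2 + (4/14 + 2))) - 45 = 403711/1088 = 371.06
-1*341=-341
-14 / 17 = -0.82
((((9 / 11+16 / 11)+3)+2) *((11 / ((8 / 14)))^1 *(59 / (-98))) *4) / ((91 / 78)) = -14160 / 49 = -288.98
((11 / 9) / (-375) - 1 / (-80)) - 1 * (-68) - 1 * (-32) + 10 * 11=11340499 / 54000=210.01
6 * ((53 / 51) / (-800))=-53 / 6800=-0.01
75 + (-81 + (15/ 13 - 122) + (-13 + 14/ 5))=-8908/ 65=-137.05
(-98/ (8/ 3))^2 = 21609/ 16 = 1350.56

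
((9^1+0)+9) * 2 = 36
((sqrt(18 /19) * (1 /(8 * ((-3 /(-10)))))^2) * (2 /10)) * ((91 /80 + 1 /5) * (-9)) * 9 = -2889 * sqrt(38) /4864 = -3.66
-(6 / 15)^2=-0.16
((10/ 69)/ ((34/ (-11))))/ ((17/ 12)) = -220/ 6647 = -0.03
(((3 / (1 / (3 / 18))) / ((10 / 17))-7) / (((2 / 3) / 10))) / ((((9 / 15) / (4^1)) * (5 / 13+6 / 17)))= -135915 / 163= -833.83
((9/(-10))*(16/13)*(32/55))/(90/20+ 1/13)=-4608/32725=-0.14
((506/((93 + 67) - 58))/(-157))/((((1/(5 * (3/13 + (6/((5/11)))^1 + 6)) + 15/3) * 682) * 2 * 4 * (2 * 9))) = -0.00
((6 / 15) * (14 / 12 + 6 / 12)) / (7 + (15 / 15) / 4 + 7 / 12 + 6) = 4 / 83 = 0.05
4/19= 0.21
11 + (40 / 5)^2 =75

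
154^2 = 23716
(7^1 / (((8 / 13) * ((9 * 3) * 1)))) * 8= 91 / 27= 3.37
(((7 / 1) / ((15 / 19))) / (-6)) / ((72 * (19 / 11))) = -77 / 6480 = -0.01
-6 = -6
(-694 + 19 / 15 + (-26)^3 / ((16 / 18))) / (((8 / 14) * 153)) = -63203 / 270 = -234.09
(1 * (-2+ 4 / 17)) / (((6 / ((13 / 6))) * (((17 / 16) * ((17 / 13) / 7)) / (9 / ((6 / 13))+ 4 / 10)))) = -941668 / 14739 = -63.89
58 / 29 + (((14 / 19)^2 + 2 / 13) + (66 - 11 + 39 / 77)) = 21032394 / 361361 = 58.20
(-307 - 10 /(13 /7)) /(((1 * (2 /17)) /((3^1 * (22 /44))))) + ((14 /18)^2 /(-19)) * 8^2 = -318906901 /80028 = -3984.94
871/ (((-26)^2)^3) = 67/ 23762752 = 0.00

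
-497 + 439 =-58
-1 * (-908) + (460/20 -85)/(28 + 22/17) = 225565/249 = 905.88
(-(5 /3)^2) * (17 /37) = -425 /333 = -1.28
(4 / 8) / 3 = 1 / 6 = 0.17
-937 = -937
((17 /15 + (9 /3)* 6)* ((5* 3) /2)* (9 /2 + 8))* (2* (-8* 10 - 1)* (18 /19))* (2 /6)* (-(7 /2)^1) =12204675 /38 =321175.66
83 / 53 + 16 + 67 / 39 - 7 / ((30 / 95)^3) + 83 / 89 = -202.07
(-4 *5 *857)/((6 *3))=-8570/9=-952.22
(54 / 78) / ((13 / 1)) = 9 / 169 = 0.05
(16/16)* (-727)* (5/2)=-1817.50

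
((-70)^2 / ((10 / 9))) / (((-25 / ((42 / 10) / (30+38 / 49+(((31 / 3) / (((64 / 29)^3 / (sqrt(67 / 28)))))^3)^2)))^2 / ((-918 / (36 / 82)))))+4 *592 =323327495674703987227156097591992999946678302961482322807820571536385077366304183203079232 / 145803544128682403643064580955455000304499325869757498533308173280849099903469378128125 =2217.56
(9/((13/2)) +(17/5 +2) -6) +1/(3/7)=3.12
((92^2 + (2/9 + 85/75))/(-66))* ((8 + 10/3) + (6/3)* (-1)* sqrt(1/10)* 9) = -723.56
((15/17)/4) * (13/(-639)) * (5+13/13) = -65/2414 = -0.03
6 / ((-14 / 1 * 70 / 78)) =-117 / 245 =-0.48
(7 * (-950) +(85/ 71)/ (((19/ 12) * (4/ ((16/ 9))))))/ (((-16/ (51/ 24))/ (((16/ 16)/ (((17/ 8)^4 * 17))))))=2.55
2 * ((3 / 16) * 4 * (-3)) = -9 / 2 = -4.50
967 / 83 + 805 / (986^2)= 940180347 / 80692268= 11.65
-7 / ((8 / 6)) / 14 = -3 / 8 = -0.38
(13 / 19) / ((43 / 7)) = 91 / 817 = 0.11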